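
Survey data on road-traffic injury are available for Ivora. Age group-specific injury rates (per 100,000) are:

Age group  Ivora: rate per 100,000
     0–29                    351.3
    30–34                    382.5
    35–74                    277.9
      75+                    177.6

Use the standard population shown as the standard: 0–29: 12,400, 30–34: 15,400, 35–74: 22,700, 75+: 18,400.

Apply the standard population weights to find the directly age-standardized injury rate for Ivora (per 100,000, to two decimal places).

Standard total = 68,900; weights = 0.1800, 0.2235, 0.3295, 0.2671.
Standardized rate: 0.1800×351.3 + 0.2235×382.5 + 0.3295×277.9 + 0.2671×177.6 = 287.7038 per 100,000.

287.70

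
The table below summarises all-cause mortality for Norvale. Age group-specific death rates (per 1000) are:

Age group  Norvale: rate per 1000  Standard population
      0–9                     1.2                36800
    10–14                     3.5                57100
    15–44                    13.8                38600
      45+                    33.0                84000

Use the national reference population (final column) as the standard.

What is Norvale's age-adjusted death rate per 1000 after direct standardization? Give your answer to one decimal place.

16.4

Standard total = 216500; weights = 0.1700, 0.2637, 0.1783, 0.3880.
Standardized rate: 0.1700×1.2 + 0.2637×3.5 + 0.1783×13.8 + 0.3880×33.0 = 16.3912 per 1000.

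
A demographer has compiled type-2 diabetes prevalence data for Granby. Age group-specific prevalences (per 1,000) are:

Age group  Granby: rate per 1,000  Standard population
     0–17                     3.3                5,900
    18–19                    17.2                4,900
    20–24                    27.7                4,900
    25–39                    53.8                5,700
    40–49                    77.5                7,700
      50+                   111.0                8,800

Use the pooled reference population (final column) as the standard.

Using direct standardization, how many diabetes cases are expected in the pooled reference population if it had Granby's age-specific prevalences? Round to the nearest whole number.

Expected diabetes cases = Σ (standard pop × age-specific rate ÷ 1,000)
= 5,900×3.3/1,000 + 4,900×17.2/1,000 + 4,900×27.7/1,000 + 5,700×53.8/1,000 + 7,700×77.5/1,000 + 8,800×111.0/1,000
= 19.47 + 84.28 + 135.73 + 306.66 + 596.75 + 976.80 = 2119.69.

2120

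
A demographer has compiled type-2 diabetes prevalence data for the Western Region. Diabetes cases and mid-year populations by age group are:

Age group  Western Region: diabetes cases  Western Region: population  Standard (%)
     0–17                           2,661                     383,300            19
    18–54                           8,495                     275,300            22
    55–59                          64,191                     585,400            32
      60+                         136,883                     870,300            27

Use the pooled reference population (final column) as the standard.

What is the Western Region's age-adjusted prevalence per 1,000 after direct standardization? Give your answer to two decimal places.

85.66

Age-specific rates per 1,000 for the Western Region: 6.942, 30.857, 109.653, 157.283.
Standard weights: 0.19, 0.22, 0.32, 0.27.
Standardized rate: 0.1900×6.942 + 0.2200×30.857 + 0.3200×109.653 + 0.2700×157.283 = 85.6630 per 1,000.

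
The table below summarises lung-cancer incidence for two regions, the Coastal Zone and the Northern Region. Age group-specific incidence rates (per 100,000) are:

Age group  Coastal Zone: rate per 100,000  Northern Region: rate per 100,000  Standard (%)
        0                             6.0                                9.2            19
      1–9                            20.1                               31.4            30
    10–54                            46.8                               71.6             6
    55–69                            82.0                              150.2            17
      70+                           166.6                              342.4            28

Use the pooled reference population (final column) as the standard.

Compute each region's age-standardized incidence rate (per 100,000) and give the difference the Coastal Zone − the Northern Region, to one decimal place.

Standard weights: 0.19, 0.30, 0.06, 0.17, 0.28.
The Coastal Zone: 0.1900×6.0 + 0.3000×20.1 + 0.0600×46.8 + 0.1700×82.0 + 0.2800×166.6 = 70.5660 per 100,000.
The Northern Region: 0.1900×9.2 + 0.3000×31.4 + 0.0600×71.6 + 0.1700×150.2 + 0.2800×342.4 = 136.8700 per 100,000.
Difference = 70.5660 − 136.8700 = -66.3040.

-66.3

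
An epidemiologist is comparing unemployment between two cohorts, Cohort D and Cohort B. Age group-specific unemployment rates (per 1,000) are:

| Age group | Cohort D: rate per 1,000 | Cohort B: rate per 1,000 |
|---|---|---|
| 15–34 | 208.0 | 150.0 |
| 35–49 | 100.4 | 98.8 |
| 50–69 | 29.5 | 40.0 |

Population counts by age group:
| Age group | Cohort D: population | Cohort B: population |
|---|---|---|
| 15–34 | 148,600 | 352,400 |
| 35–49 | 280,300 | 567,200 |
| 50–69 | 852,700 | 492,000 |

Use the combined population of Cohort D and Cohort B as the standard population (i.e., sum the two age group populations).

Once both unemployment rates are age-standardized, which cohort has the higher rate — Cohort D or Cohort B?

Combined standard total = 2,693,200; weights = 0.1860, 0.3147, 0.4993.
Cohort D: 0.1860×208.0 + 0.3147×100.4 + 0.4993×29.5 = 85.0162 per 1,000.
Cohort B: 0.1860×150.0 + 0.3147×98.8 + 0.4993×40.0 = 78.9659 per 1,000.
The crude rates (65.70 vs 91.09) would put Cohort B higher, but that reflects its age composition; once standardized to a common age structure, Cohort D has the higher underlying rate.

Cohort D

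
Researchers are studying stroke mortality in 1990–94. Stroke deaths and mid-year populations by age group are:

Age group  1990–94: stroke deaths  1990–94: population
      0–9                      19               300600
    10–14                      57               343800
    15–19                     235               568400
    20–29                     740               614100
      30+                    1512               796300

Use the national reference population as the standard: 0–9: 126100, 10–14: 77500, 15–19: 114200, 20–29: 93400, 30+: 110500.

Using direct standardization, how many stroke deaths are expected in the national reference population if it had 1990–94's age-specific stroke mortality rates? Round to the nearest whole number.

Age-specific rates per 100000 for 1990–94: 6.32, 16.58, 41.34, 120.50, 189.88.
Expected stroke deaths = Σ (standard pop × age-specific rate ÷ 100000)
= 126100×6.32/100000 + 77500×16.58/100000 + 114200×41.34/100000 + 93400×120.50/100000 + 110500×189.88/100000
= 7.97 + 12.85 + 47.21 + 112.55 + 209.82 = 390.40.

390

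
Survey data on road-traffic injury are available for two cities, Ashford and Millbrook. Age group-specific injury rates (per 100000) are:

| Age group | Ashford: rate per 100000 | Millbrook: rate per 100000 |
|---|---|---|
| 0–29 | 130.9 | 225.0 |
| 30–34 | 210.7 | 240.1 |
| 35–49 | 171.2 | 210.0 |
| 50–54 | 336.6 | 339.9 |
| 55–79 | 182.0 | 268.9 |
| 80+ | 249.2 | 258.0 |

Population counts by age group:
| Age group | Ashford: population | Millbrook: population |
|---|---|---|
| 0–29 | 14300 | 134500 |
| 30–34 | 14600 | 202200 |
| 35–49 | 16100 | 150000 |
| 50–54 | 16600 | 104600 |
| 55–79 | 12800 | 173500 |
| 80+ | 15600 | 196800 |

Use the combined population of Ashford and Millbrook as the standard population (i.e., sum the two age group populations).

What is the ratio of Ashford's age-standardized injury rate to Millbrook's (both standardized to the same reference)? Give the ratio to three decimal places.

Combined standard total = 1051600; weights = 0.1415, 0.2062, 0.1579, 0.1153, 0.1772, 0.2020.
Ashford: 0.1415×130.9 + 0.2062×210.7 + 0.1579×171.2 + 0.1153×336.6 + 0.1772×182.0 + 0.2020×249.2 = 210.3714 per 100000.
Millbrook: 0.1415×225.0 + 0.2062×240.1 + 0.1579×210.0 + 0.1153×339.9 + 0.1772×268.9 + 0.2020×258.0 = 253.4289 per 100000.
Ratio = 210.3714 ÷ 253.4289 = 0.83010.

0.830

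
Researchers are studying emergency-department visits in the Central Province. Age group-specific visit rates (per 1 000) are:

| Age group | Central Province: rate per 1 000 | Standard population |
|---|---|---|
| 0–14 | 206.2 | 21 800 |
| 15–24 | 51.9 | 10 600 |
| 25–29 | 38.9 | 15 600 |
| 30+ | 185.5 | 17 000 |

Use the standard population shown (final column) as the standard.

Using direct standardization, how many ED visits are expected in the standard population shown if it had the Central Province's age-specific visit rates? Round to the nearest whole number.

8806

Expected ED visits = Σ (standard pop × age-specific rate ÷ 1 000)
= 21 800×206.2/1 000 + 10 600×51.9/1 000 + 15 600×38.9/1 000 + 17 000×185.5/1 000
= 4495.16 + 550.14 + 606.84 + 3153.50 = 8805.64.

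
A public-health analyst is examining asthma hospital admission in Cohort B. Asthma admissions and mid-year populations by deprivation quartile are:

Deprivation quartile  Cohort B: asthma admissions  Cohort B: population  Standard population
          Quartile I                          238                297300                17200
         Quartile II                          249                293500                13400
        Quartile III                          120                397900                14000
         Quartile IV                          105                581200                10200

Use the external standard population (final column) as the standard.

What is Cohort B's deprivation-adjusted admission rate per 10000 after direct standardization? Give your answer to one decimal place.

5.7

Deprivation-specific rates per 10000 for Cohort B: 8.01, 8.48, 3.02, 1.81.
Standard total = 54800; weights = 0.3139, 0.2445, 0.2555, 0.1861.
Standardized rate: 0.3139×8.01 + 0.2445×8.48 + 0.2555×3.02 + 0.1861×1.81 = 5.6939 per 10000.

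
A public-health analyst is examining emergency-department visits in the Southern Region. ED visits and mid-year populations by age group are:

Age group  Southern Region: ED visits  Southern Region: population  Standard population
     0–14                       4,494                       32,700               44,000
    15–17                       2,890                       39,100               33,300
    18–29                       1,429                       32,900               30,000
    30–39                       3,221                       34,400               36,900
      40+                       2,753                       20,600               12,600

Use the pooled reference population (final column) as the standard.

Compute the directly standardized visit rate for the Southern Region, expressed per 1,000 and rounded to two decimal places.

95.35

Age-specific rates per 1,000 for the Southern Region: 137.431, 73.913, 43.435, 93.634, 133.641.
Standard total = 156,800; weights = 0.2806, 0.2124, 0.1913, 0.2353, 0.0804.
Standardized rate: 0.2806×137.431 + 0.2124×73.913 + 0.1913×43.435 + 0.2353×93.634 + 0.0804×133.641 = 95.3461 per 1,000.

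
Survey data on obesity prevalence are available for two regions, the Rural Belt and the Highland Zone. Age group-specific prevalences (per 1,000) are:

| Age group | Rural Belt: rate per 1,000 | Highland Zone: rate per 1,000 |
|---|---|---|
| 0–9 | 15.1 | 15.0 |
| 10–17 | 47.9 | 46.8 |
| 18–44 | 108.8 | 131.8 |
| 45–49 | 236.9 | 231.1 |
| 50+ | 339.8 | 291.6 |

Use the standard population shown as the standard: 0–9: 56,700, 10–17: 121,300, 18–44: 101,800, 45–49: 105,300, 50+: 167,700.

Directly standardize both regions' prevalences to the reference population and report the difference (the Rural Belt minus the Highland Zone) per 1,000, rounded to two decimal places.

Standard total = 552,800; weights = 0.1026, 0.2194, 0.1842, 0.1905, 0.3034.
The Rural Belt: 0.1026×15.1 + 0.2194×47.9 + 0.1842×108.8 + 0.1905×236.9 + 0.3034×339.8 = 180.3045 per 1,000.
The Highland Zone: 0.1026×15.0 + 0.2194×46.8 + 0.1842×131.8 + 0.1905×231.1 + 0.3034×291.6 = 168.5614 per 1,000.
Difference = 180.3045 − 168.5614 = 11.7431.

11.74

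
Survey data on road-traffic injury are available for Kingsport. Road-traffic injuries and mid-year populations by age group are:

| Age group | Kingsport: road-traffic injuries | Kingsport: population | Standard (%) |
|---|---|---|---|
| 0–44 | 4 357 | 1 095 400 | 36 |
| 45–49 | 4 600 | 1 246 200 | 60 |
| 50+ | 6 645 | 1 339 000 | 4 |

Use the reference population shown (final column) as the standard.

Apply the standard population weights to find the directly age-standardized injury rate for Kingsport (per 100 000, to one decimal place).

Age-specific rates per 100 000 for Kingsport: 397.75, 369.12, 496.27.
Standard weights: 0.36, 0.60, 0.04.
Standardized rate: 0.3600×397.75 + 0.6000×369.12 + 0.0400×496.27 = 384.5154 per 100 000.

384.5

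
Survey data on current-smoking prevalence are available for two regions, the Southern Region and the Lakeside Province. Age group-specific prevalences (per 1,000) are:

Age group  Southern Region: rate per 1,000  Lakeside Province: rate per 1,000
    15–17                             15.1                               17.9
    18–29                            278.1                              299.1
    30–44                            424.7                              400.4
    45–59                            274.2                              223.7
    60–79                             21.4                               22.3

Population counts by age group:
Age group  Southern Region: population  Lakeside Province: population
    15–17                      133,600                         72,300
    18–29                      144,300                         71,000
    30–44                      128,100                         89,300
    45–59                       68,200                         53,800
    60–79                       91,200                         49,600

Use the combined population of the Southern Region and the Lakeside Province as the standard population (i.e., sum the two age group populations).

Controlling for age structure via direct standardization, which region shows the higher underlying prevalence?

Combined standard total = 901,400; weights = 0.2284, 0.2389, 0.2412, 0.1353, 0.1562.
The Southern Region: 0.2284×15.1 + 0.2389×278.1 + 0.2412×424.7 + 0.1353×274.2 + 0.1562×21.4 = 212.7572 per 1,000.
The Lakeside Province: 0.2284×17.9 + 0.2389×299.1 + 0.2412×400.4 + 0.1353×223.7 + 0.1562×22.3 = 205.8576 per 1,000.
The crude rates (207.29 vs 212.58) would put the Lakeside Province higher, but that reflects its age composition; once standardized to a common age structure, the Southern Region has the higher underlying rate.

Southern Region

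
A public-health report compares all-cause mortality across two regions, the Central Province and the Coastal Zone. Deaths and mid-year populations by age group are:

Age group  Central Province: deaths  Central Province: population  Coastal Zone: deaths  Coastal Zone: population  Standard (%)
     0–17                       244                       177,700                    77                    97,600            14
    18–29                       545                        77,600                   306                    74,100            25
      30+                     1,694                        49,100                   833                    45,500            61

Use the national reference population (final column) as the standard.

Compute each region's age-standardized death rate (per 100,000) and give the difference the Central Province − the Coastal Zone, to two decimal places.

1068.31

Age-specific rates per 100,000 for the Central Province: 137.31, 702.32, 3450.10.
For the Coastal Zone: 78.89, 412.96, 1830.77.
Standard weights: 0.14, 0.25, 0.61.
The Central Province: 0.1400×137.31 + 0.2500×702.32 + 0.6100×3450.10 = 2299.3654 per 100,000.
The Coastal Zone: 0.1400×78.89 + 0.2500×412.96 + 0.6100×1830.77 = 1231.0532 per 100,000.
Difference = 2299.3654 − 1231.0532 = 1068.3122.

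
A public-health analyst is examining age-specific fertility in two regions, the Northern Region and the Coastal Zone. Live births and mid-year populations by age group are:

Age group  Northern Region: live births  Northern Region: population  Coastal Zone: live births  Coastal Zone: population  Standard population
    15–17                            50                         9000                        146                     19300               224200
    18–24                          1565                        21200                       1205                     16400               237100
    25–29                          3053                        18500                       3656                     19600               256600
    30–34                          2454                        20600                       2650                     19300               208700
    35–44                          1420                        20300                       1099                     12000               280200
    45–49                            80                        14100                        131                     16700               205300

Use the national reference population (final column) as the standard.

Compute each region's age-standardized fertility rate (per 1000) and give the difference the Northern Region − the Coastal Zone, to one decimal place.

-11.5

Age-specific rates per 1000 for the Northern Region: 5.556, 73.821, 165.027, 119.126, 69.951, 5.674.
For the Coastal Zone: 7.565, 73.476, 186.531, 137.306, 91.583, 7.844.
Standard total = 1412100; weights = 0.1588, 0.1679, 0.1817, 0.1478, 0.1984, 0.1454.
The Northern Region: 0.1588×5.556 + 0.1679×73.821 + 0.1817×165.027 + 0.1478×119.126 + 0.1984×69.951 + 0.1454×5.674 = 75.5761 per 1000.
The Coastal Zone: 0.1588×7.565 + 0.1679×73.476 + 0.1817×186.531 + 0.1478×137.306 + 0.1984×91.583 + 0.1454×7.844 = 87.0396 per 1000.
Difference = 75.5761 − 87.0396 = -11.4635.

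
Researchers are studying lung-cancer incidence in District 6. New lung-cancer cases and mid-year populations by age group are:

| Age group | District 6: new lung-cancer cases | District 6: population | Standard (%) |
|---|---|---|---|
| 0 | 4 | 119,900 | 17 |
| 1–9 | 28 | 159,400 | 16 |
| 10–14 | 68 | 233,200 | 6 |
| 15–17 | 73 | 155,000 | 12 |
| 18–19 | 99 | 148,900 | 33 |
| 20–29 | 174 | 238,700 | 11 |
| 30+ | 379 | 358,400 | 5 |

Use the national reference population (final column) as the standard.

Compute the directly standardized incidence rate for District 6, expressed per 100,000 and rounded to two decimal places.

Age-specific rates per 100,000 for District 6: 3.34, 17.57, 29.16, 47.10, 66.49, 72.89, 105.75.
Standard weights: 0.17, 0.16, 0.06, 0.12, 0.33, 0.11, 0.05.
Standardized rate: 0.1700×3.34 + 0.1600×17.57 + 0.0600×29.16 + 0.1200×47.10 + 0.3300×66.49 + 0.1100×72.89 + 0.0500×105.75 = 46.0256 per 100,000.

46.03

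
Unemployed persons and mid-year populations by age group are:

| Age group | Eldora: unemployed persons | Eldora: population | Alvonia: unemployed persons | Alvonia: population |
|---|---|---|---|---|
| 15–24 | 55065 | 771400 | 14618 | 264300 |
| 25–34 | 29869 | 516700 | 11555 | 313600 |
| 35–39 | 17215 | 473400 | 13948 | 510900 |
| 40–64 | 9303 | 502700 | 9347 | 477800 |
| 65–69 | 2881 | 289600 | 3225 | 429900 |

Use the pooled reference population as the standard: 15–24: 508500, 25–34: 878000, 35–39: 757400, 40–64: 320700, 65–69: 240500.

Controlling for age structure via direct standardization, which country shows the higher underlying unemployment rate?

Age-specific rates per 1000 for Eldora: 71.383, 57.807, 36.365, 18.506, 9.948.
For Alvonia: 55.308, 36.846, 27.301, 19.563, 7.502.
Standard total = 2705100; weights = 0.1880, 0.3246, 0.2800, 0.1186, 0.0889.
Eldora: 0.1880×71.383 + 0.3246×57.807 + 0.2800×36.365 + 0.1186×18.506 + 0.0889×9.948 = 45.4412 per 1000.
Alvonia: 0.1880×55.308 + 0.3246×36.846 + 0.2800×27.301 + 0.1186×19.563 + 0.0889×7.502 = 32.9862 per 1000.

Eldora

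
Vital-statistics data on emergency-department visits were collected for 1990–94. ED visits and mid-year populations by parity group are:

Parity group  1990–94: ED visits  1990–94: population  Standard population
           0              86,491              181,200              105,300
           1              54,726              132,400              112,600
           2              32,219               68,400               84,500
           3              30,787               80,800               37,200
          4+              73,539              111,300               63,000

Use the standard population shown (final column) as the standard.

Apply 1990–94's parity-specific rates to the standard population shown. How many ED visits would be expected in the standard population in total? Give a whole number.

Parity-specific rates per 1,000 for 1990–94: 477.323, 413.338, 471.038, 381.027, 660.728.
Expected ED visits = Σ (standard pop × parity-specific rate ÷ 1,000)
= 105,300×477.323/1,000 + 112,600×413.338/1,000 + 84,500×471.038/1,000 + 37,200×381.027/1,000 + 63,000×660.728/1,000
= 50262.15 + 46541.90 + 39802.71 + 14174.21 + 41625.85 = 192406.83.

192407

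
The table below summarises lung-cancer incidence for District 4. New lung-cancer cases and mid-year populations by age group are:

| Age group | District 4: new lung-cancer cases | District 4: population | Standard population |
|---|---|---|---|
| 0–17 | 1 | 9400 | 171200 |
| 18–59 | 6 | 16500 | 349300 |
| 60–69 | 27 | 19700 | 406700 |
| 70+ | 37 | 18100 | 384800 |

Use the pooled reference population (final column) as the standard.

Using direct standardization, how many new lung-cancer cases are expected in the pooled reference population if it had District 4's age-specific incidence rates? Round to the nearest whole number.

Age-specific rates per 100000 for District 4: 10.64, 36.36, 137.06, 204.42.
Expected new lung-cancer cases = Σ (standard pop × age-specific rate ÷ 100000)
= 171200×10.64/100000 + 349300×36.36/100000 + 406700×137.06/100000 + 384800×204.42/100000
= 18.21 + 127.02 + 557.41 + 786.61 = 1489.24.

1489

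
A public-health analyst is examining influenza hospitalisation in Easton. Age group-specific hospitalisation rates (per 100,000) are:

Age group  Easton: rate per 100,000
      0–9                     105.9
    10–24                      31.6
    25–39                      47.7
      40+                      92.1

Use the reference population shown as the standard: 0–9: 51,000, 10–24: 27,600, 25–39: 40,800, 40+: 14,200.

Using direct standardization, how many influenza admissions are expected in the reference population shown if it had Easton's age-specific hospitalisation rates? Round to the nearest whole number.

Expected influenza admissions = Σ (standard pop × age-specific rate ÷ 100,000)
= 51,000×105.9/100,000 + 27,600×31.6/100,000 + 40,800×47.7/100,000 + 14,200×92.1/100,000
= 54.01 + 8.72 + 19.46 + 13.08 = 95.27.

95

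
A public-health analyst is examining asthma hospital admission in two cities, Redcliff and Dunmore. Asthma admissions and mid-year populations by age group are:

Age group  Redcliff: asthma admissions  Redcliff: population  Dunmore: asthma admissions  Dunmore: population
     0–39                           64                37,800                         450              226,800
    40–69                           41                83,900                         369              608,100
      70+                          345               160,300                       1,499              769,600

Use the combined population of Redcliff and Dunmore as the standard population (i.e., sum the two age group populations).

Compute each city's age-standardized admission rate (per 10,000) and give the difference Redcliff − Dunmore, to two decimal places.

0.17

Age-specific rates per 10,000 for Redcliff: 16.93, 4.89, 21.52.
For Dunmore: 19.84, 6.07, 19.48.
Combined standard total = 1,886,500; weights = 0.1403, 0.3668, 0.4929.
Redcliff: 0.1403×16.93 + 0.3668×4.89 + 0.4929×21.52 = 14.7761 per 10,000.
Dunmore: 0.1403×19.84 + 0.3668×6.07 + 0.4929×19.48 = 14.6098 per 10,000.
Difference = 14.7761 − 14.6098 = 0.1663.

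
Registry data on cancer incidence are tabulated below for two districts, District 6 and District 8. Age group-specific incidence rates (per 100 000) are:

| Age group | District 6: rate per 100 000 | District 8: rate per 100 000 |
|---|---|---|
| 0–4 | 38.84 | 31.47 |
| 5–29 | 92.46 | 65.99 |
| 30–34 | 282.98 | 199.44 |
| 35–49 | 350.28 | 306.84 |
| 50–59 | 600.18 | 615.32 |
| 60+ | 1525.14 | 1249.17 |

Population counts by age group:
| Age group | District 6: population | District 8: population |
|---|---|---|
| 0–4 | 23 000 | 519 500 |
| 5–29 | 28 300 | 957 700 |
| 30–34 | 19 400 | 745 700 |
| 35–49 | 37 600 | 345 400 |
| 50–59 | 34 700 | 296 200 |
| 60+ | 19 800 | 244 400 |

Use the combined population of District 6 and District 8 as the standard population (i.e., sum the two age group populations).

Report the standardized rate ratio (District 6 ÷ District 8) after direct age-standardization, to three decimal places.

1.202

Combined standard total = 3 271 700; weights = 0.1658, 0.3014, 0.2339, 0.1171, 0.1011, 0.0808.
District 6: 0.1658×38.84 + 0.3014×92.46 + 0.2339×282.98 + 0.1171×350.28 + 0.1011×600.18 + 0.0808×1525.14 = 325.3486 per 100 000.
District 8: 0.1658×31.47 + 0.3014×65.99 + 0.2339×199.44 + 0.1171×306.84 + 0.1011×615.32 + 0.0808×1249.17 = 270.7736 per 100 000.
Ratio = 325.3486 ÷ 270.7736 = 1.20155.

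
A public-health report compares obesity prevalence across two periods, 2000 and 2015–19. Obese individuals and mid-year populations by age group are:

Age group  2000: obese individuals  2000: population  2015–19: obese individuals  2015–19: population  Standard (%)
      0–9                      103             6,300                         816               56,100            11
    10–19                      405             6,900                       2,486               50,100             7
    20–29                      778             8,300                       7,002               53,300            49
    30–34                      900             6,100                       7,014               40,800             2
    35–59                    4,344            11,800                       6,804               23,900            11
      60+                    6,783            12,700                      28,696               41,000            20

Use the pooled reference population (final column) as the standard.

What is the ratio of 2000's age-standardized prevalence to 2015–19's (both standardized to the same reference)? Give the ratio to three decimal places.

0.828

Age-specific rates per 1,000 for 2000: 16.349, 58.696, 93.735, 147.541, 368.136, 534.094.
For 2015–19: 14.545, 49.621, 131.370, 171.912, 284.686, 699.902.
Standard weights: 0.11, 0.07, 0.49, 0.02, 0.11, 0.20.
2000: 0.1100×16.349 + 0.0700×58.696 + 0.4900×93.735 + 0.0200×147.541 + 0.1100×368.136 + 0.2000×534.094 = 202.1019 per 1,000.
2015–19: 0.1100×14.545 + 0.0700×49.621 + 0.4900×131.370 + 0.0200×171.912 + 0.1100×284.686 + 0.2000×699.902 = 244.1788 per 1,000.
Ratio = 202.1019 ÷ 244.1788 = 0.82768.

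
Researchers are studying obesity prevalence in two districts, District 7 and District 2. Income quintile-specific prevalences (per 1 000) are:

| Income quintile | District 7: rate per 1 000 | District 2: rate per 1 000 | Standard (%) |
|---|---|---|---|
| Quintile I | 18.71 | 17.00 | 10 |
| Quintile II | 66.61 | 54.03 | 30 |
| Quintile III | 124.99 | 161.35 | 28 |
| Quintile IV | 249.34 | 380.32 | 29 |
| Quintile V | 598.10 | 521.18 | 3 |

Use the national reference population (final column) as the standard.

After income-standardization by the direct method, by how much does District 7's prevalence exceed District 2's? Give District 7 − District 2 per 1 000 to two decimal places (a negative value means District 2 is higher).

-41.91

Standard weights: 0.10, 0.30, 0.28, 0.29, 0.03.
District 7: 0.1000×18.71 + 0.3000×66.61 + 0.2800×124.99 + 0.2900×249.34 + 0.0300×598.10 = 147.1028 per 1 000.
District 2: 0.1000×17.00 + 0.3000×54.03 + 0.2800×161.35 + 0.2900×380.32 + 0.0300×521.18 = 189.0152 per 1 000.
Difference = 147.1028 − 189.0152 = -41.9124.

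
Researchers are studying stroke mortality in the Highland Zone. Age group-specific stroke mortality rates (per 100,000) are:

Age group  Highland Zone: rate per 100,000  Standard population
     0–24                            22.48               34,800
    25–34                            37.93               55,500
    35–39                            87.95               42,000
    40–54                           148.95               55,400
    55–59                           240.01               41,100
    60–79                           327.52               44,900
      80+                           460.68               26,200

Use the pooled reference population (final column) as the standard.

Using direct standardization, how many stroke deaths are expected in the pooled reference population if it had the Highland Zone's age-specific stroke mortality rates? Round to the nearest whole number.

Expected stroke deaths = Σ (standard pop × age-specific rate ÷ 100,000)
= 34,800×22.48/100,000 + 55,500×37.93/100,000 + 42,000×87.95/100,000 + 55,400×148.95/100,000 + 41,100×240.01/100,000 + 44,900×327.52/100,000 + 26,200×460.68/100,000
= 7.82 + 21.05 + 36.94 + 82.52 + 98.64 + 147.06 + 120.70 = 514.73.

515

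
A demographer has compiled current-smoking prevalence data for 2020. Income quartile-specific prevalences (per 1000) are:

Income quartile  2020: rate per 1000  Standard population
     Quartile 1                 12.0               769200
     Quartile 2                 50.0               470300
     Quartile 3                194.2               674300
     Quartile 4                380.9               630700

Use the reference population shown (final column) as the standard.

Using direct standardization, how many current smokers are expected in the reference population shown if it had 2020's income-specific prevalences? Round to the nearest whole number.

403928

Expected current smokers = Σ (standard pop × income-specific rate ÷ 1000)
= 769200×12.0/1000 + 470300×50.0/1000 + 674300×194.2/1000 + 630700×380.9/1000
= 9230.40 + 23515.00 + 130949.06 + 240233.63 = 403928.09.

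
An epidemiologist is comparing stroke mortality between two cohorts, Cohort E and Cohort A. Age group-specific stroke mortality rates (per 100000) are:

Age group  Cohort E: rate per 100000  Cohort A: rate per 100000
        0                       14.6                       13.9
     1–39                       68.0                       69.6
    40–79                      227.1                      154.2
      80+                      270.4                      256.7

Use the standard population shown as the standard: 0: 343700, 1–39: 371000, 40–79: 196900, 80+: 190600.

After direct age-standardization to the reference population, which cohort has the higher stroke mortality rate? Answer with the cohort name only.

Standard total = 1102200; weights = 0.3118, 0.3366, 0.1786, 0.1729.
Cohort E: 0.3118×14.6 + 0.3366×68.0 + 0.1786×227.1 + 0.1729×270.4 = 114.7707 per 100000.
Cohort A: 0.3118×13.9 + 0.3366×69.6 + 0.1786×154.2 + 0.1729×256.7 = 99.6988 per 100000.

Cohort E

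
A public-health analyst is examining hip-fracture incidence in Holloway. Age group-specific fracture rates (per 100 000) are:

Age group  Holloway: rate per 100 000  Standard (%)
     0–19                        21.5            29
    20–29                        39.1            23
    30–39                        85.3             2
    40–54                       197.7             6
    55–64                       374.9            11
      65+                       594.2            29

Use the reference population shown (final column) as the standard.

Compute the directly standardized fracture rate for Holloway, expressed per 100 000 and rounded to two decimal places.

242.35

Standard weights: 0.29, 0.23, 0.02, 0.06, 0.11, 0.29.
Standardized rate: 0.2900×21.5 + 0.2300×39.1 + 0.0200×85.3 + 0.0600×197.7 + 0.1100×374.9 + 0.2900×594.2 = 242.3530 per 100 000.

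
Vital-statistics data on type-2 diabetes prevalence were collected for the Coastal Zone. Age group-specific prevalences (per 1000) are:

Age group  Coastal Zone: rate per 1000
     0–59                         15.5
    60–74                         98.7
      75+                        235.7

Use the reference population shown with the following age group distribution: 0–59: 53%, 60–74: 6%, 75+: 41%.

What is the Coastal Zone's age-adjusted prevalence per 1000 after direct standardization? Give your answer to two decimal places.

Standard weights: 0.53, 0.06, 0.41.
Standardized rate: 0.5300×15.5 + 0.0600×98.7 + 0.4100×235.7 = 110.7740 per 1000.

110.77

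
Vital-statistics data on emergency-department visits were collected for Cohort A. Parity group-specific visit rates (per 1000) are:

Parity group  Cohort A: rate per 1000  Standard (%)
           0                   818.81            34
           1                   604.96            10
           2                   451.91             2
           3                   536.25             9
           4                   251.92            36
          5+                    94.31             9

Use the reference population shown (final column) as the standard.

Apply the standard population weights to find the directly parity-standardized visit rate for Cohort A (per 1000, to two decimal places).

495.37

Standard weights: 0.34, 0.10, 0.02, 0.09, 0.36, 0.09.
Standardized rate: 0.3400×818.81 + 0.1000×604.96 + 0.0200×451.91 + 0.0900×536.25 + 0.3600×251.92 + 0.0900×94.31 = 495.3712 per 1000.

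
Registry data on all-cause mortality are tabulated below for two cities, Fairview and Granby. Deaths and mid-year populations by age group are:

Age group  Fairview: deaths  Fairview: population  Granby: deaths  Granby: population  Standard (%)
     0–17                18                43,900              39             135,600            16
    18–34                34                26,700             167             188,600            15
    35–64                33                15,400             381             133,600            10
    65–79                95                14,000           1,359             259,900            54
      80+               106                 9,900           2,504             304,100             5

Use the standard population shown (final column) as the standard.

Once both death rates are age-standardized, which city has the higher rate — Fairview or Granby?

Fairview

Age-specific rates per 1,000 for Fairview: 0.410, 1.273, 2.143, 6.786, 10.707.
For Granby: 0.288, 0.885, 2.852, 5.229, 8.234.
Standard weights: 0.16, 0.15, 0.10, 0.54, 0.05.
Fairview: 0.1600×0.410 + 0.1500×1.273 + 0.1000×2.143 + 0.5400×6.786 + 0.0500×10.707 = 4.6705 per 1,000.
Granby: 0.1600×0.288 + 0.1500×0.885 + 0.1000×2.852 + 0.5400×5.229 + 0.0500×8.234 = 3.6993 per 1,000.
The crude rates (2.60 vs 4.36) would put Granby higher, but that reflects its age composition; once standardized to a common age structure, Fairview has the higher underlying rate.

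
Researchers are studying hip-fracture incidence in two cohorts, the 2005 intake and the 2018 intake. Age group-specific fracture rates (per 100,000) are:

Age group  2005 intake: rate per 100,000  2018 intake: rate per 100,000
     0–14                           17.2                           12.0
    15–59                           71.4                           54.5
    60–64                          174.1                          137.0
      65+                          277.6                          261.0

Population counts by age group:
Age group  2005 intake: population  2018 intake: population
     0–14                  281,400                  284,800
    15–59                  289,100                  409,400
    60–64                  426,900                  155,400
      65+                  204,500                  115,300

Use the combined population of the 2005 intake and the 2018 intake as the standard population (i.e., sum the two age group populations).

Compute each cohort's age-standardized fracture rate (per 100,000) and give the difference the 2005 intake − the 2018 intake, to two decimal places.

Combined standard total = 2,166,800; weights = 0.2613, 0.3224, 0.2687, 0.1476.
The 2005 intake: 0.2613×17.2 + 0.3224×71.4 + 0.2687×174.1 + 0.1476×277.6 = 115.2697 per 100,000.
The 2018 intake: 0.2613×12.0 + 0.3224×54.5 + 0.2687×137.0 + 0.1476×261.0 = 96.0428 per 100,000.
Difference = 115.2697 − 96.0428 = 19.2269.

19.23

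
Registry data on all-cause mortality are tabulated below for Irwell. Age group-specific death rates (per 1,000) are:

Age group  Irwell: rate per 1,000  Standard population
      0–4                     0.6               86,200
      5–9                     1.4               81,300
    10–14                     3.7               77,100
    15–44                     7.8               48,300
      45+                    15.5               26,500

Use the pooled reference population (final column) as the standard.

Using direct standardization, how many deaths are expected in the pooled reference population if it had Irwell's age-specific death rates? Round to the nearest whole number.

1238

Expected deaths = Σ (standard pop × age-specific rate ÷ 1,000)
= 86,200×0.6/1,000 + 81,300×1.4/1,000 + 77,100×3.7/1,000 + 48,300×7.8/1,000 + 26,500×15.5/1,000
= 51.72 + 113.82 + 285.27 + 376.74 + 410.75 = 1238.30.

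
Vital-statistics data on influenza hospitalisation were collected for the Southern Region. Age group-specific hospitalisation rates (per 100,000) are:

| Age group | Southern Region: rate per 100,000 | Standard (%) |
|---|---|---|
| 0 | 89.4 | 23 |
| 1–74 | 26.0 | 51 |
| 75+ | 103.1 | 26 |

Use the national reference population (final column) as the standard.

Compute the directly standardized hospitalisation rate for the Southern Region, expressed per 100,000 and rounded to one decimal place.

60.6

Standard weights: 0.23, 0.51, 0.26.
Standardized rate: 0.2300×89.4 + 0.5100×26.0 + 0.2600×103.1 = 60.6280 per 100,000.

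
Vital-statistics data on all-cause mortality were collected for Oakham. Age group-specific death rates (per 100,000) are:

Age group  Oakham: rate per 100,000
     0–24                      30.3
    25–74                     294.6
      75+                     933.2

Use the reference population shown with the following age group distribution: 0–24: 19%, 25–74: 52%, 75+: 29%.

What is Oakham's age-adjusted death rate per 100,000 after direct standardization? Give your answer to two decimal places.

429.58

Standard weights: 0.19, 0.52, 0.29.
Standardized rate: 0.1900×30.3 + 0.5200×294.6 + 0.2900×933.2 = 429.5770 per 100,000.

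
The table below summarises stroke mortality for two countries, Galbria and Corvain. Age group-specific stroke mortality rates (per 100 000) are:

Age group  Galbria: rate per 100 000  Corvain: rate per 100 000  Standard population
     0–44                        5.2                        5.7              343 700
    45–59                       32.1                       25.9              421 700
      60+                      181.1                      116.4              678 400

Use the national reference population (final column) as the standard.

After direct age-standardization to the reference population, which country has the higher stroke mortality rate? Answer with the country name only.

Standard total = 1 443 800; weights = 0.2381, 0.2921, 0.4699.
Galbria: 0.2381×5.2 + 0.2921×32.1 + 0.4699×181.1 = 95.7072 per 100 000.
Corvain: 0.2381×5.7 + 0.2921×25.9 + 0.4699×116.4 = 63.6147 per 100 000.

Galbria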